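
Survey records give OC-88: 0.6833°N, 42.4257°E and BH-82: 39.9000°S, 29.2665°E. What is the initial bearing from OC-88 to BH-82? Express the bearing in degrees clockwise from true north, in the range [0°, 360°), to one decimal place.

195.0°

Δλ = -13.1592°
y = sin Δλ · cos φ₂ = -0.174651
x = cos φ₁ sin φ₂ − sin φ₁ cos φ₂ cos Δλ = -0.650313
θ = atan2(y, x) = -164.9671° → 195.0329° (mod 360°)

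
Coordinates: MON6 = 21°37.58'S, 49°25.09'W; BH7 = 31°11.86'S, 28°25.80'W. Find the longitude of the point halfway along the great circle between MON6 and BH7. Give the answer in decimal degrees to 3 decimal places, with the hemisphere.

39.365°W

MON6: φ = -21.62633°, λ = -49.41817°
BH7: φ = -31.19767°, λ = -28.43000°
Bx = cos φ₂ cos Δλ = 0.798634,  By = cos φ₂ sin Δλ = 0.306378
φₘ = atan2(sin φ₁ + sin φ₂, √((cos φ₁ + Bx)² + By²)) = -26.79830°
λₘ = λ₁ + atan2(By, cos φ₁ + Bx) = -39.36538°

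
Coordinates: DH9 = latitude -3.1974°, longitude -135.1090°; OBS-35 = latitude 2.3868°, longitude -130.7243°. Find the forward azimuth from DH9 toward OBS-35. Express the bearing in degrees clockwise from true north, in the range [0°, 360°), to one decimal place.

38.2°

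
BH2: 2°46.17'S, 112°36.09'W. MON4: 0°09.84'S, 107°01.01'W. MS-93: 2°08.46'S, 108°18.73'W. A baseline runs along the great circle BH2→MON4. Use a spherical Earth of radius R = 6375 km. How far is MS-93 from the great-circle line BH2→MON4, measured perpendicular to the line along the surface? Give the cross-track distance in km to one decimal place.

138.2 km

BH2: φ = -2.76950°, λ = -112.60150°
MON4: φ = -0.16400°, λ = -107.01683°
MS-93: φ = -2.14100°, λ = -108.31217°
δ₁₃ = central angle BH2→MS-93 = 0.075594 rad  (haversine)
θ₁₃ = bearing BH2→MS-93 = 81.752°,  θ₁₂ = bearing BH2→MON4 = 65.072°
dₓₜ = R·arcsin(sin δ₁₃ · sin(θ₁₃ − θ₁₂)) = 6375·arcsin(0.07552·sin(16.680°)) = 138.199 km
|dₓₜ| = 138.199 km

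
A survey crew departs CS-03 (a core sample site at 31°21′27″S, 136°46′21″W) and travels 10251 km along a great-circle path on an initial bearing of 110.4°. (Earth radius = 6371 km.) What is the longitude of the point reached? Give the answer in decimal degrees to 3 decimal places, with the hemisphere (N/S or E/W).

CS-03: φ = -31.35750°, λ = -136.77250°
δ = d/R = 10251/6371 = 1.609010 rad
φ₂ = arcsin(sin φ₁ cos δ + cos φ₁ sin δ cos θ)
   = arcsin(-0.52038·-0.03820 + 0.85394·0.99927·-0.34857) = -16.11468°
λ₂ = λ₁ + atan2(sin θ sin δ cos φ₁, cos δ − sin φ₁ sin φ₂) = -33.90910°

33.909°W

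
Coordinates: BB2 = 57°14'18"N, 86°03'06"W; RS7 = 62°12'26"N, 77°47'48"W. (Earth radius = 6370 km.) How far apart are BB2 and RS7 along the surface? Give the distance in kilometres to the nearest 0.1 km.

719.5 km

BB2: φ = +57.23833°, λ = -86.05167°
RS7: φ = +62.20722°, λ = -77.79667°
Δφ = 4.9689°,  Δλ = 8.2550°
a = sin²(Δφ/2) + cos φ₁ cos φ₂ sin²(Δλ/2) = 0.003186
c = 2·arcsin(√a) = 0.112954 rad = 6.4718°
d = R·c = 6370 × 0.112954 = 719.5 km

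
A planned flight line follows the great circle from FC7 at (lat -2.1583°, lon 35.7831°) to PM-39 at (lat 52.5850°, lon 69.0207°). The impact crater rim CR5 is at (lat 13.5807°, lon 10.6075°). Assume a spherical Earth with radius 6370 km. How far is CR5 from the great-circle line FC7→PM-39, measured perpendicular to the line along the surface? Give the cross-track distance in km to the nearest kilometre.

3219 km

δ₁₃ = central angle FC7→CR5 = 0.515113 rad  (haversine)
θ₁₃ = bearing FC7→CR5 = 302.927°,  θ₁₂ = bearing FC7→PM-39 = 22.279°
dₓₜ = R·arcsin(sin δ₁₃ · sin(θ₁₃ − θ₁₂)) = 6370·arcsin(0.49263·sin(280.647°)) = -3219.355 km
|dₓₜ| = 3219.355 km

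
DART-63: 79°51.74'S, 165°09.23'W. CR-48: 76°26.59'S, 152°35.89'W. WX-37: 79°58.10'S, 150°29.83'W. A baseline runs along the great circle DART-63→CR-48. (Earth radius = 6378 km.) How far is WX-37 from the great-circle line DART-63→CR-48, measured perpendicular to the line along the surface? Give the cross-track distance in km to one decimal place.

DART-63: φ = -79.86233°, λ = -165.15383°
CR-48: φ = -76.44317°, λ = -152.59817°
WX-37: φ = -79.96833°, λ = -150.49717°
δ₁₃ = central angle DART-63→WX-37 = 0.044712 rad  (haversine)
θ₁₃ = bearing DART-63→WX-37 = 99.569°,  θ₁₂ = bearing DART-63→CR-48 = 43.275°
dₓₜ = R·arcsin(sin δ₁₃ · sin(θ₁₃ − θ₁₂)) = 6378·arcsin(0.04470·sin(56.293°)) = 237.208 km
|dₓₜ| = 237.208 km

237.2 km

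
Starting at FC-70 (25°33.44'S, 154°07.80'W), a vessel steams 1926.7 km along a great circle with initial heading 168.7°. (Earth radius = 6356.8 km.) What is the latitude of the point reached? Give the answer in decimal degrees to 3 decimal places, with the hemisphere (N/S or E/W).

FC-70: φ = -25.55733°, λ = -154.13000°
δ = d/R = 1926.7/6356.8 = 0.303093 rad
φ₂ = arcsin(sin φ₁ cos δ + cos φ₁ sin δ cos θ)
   = arcsin(-0.43141·0.95442 + 0.90215·0.29847·-0.98061) = -42.51618°
λ₂ = λ₁ + atan2(sin θ sin δ cos φ₁, cos δ − sin φ₁ sin φ₂) = -149.57904°

42.516°S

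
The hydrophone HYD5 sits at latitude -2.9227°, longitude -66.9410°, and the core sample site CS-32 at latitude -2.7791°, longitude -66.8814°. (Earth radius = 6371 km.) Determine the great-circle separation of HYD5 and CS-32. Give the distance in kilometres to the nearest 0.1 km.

17.3 km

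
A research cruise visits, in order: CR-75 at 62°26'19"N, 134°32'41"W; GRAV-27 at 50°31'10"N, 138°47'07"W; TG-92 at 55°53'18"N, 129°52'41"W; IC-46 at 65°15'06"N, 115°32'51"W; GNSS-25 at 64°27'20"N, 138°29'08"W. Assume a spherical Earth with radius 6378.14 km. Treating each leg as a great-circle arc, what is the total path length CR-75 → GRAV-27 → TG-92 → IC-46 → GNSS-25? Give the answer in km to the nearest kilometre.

4573 km

CR-75: φ = +62.43861°, λ = -134.54472°
GRAV-27: φ = +50.51944°, λ = -138.78528°
TG-92: φ = +55.88833°, λ = -129.87806°
IC-46: φ = +65.25167°, λ = -115.54750°
GNSS-25: φ = +64.45556°, λ = -138.48556°
CR-75→GRAV-27: c = 0.211893 rad, d = 1351.48 km
GRAV-27→TG-92: c = 0.131908 rad, d = 841.32 km
TG-92→IC-46: c = 0.203470 rad, d = 1297.76 km
IC-46→GNSS-25: c = 0.169737 rad, d = 1082.61 km
Total = 1351.48 + 841.32 + 1297.76 + 1082.61 = 4573.18 km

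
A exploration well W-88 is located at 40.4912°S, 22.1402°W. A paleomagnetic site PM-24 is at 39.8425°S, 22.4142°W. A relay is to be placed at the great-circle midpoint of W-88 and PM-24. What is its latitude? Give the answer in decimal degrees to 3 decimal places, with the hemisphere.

Bx = cos φ₂ cos Δλ = 0.767800,  By = cos φ₂ sin Δλ = -0.003672
φₘ = atan2(sin φ₁ + sin φ₂, √((cos φ₁ + Bx)² + By²)) = -40.16693°
λₘ = λ₁ + atan2(By, cos φ₁ + Bx) = -22.27785°

40.167°S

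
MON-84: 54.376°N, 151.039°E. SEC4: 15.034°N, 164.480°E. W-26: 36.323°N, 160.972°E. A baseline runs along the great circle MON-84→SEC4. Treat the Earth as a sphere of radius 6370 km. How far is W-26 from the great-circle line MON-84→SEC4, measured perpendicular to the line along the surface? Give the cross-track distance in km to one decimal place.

173.4 km

δ₁₃ = central angle MON-84→W-26 = 0.337046 rad  (haversine)
θ₁₃ = bearing MON-84→W-26 = 155.149°,  θ₁₂ = bearing MON-84→SEC4 = 159.870°
dₓₜ = R·arcsin(sin δ₁₃ · sin(θ₁₃ − θ₁₂)) = 6370·arcsin(0.33070·sin(-4.721°)) = -173.387 km
|dₓₜ| = 173.387 km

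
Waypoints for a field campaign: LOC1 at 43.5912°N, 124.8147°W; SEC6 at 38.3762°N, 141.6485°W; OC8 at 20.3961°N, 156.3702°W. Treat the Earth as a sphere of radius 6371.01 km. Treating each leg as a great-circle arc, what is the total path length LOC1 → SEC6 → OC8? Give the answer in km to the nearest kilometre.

3973 km

LOC1→SEC6: c = 0.239192 rad, d = 1523.89 km
SEC6→OC8: c = 0.384353 rad, d = 2448.71 km
Total = 1523.89 + 2448.71 = 3972.61 km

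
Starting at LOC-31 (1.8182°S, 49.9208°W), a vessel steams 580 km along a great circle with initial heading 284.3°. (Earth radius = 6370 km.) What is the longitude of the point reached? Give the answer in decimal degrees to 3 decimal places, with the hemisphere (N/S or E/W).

δ = d/R = 580/6370 = 0.091052 rad
φ₂ = arcsin(sin φ₁ cos δ + cos φ₁ sin δ cos θ)
   = arcsin(-0.03173·0.99586 + 0.99950·0.09093·0.24700) = -0.52423°
λ₂ = λ₁ + atan2(sin θ sin δ cos φ₁, cos δ − sin φ₁ sin φ₂) = -54.97583°

54.976°W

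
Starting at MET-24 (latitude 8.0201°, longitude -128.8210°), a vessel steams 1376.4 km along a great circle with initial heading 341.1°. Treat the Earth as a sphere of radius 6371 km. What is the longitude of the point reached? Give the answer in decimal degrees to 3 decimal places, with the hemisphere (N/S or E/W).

δ = d/R = 1376.4/6371 = 0.216041 rad
φ₂ = arcsin(sin φ₁ cos δ + cos φ₁ sin δ cos θ)
   = arcsin(0.13952·0.97675 + 0.99022·0.21436·0.94609) = 19.70034°
λ₂ = λ₁ + atan2(sin θ sin δ cos φ₁, cos δ − sin φ₁ sin φ₂) = -133.05060°

133.051°W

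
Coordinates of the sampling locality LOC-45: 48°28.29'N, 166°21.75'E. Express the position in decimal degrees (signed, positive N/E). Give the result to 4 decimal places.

+48.4715°, +166.3625°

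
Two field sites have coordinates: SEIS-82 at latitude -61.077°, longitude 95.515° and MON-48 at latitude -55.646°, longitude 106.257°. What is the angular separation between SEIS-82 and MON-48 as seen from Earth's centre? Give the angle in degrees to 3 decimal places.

7.808°

Δφ = 5.4310°,  Δλ = 10.7420°
a = sin²(Δφ/2) + cos φ₁ cos φ₂ sin²(Δλ/2) = 0.004636
c = 2·arcsin(√a) = 0.136279 rad = 7.8082°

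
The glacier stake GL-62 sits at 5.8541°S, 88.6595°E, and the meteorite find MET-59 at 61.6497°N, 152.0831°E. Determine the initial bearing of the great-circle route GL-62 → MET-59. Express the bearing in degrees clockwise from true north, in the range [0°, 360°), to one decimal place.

25.3°

Δλ = 63.4236°
y = sin Δλ · cos φ₂ = 0.424687
x = cos φ₁ sin φ₂ − sin φ₁ cos φ₂ cos Δλ = 0.897140
θ = atan2(y, x) = 25.3319° → 25.3319° (mod 360°)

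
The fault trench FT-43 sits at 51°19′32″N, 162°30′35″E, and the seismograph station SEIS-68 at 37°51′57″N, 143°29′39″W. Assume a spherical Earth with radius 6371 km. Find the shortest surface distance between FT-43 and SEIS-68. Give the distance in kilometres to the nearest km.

4416 km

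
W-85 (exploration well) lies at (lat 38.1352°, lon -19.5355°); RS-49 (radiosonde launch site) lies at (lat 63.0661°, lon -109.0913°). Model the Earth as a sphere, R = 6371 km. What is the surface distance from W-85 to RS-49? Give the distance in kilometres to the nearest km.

6272 km

Δφ = 24.9309°,  Δλ = -89.5558°
a = sin²(Δφ/2) + cos φ₁ cos φ₂ sin²(Δλ/2) = 0.223351
c = 2·arcsin(√a) = 0.984477 rad = 56.4064°
d = R·c = 6371 × 0.984477 = 6272.1 km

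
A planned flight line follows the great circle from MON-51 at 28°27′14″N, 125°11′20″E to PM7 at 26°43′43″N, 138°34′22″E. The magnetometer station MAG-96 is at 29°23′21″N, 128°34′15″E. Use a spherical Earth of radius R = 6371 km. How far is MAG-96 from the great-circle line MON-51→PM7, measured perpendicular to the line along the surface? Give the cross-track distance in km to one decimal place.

137.4 km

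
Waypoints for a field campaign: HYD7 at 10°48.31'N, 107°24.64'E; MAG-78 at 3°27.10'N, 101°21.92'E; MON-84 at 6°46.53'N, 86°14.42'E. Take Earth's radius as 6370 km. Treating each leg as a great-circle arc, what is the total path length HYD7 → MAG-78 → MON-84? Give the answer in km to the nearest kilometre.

HYD7: φ = +10.80517°, λ = +107.41067°
MAG-78: φ = +3.45167°, λ = +101.36533°
MON-84: φ = +6.77550°, λ = +86.24033°
HYD7→MAG-78: c = 0.165581 rad, d = 1054.75 km
MAG-78→MON-84: c = 0.269211 rad, d = 1714.88 km
Total = 1054.75 + 1714.88 = 2769.63 km

2770 km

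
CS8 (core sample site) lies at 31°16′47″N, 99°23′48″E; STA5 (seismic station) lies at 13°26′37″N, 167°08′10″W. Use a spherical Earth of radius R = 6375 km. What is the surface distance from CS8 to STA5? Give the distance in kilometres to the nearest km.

CS8: φ = +31.27972°, λ = +99.39667°
STA5: φ = +13.44361°, λ = -167.13611°
Δφ = -17.8361°,  Δλ = 93.4672°
a = sin²(Δφ/2) + cos φ₁ cos φ₂ sin²(Δλ/2) = 0.464779
c = 2·arcsin(√a) = 1.500297 rad = 85.9607°
d = R·c = 6375 × 1.500297 = 9564.4 km

9564 km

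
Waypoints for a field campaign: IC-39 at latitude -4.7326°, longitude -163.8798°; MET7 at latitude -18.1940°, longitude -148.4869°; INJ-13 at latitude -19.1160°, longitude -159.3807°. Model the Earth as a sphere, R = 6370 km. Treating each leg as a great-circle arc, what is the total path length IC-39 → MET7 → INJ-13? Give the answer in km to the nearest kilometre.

3396 km

IC-39→MET7: c = 0.352348 rad, d = 2244.46 km
MET7→INJ-13: c = 0.180830 rad, d = 1151.89 km
Total = 2244.46 + 1151.89 = 3396.35 km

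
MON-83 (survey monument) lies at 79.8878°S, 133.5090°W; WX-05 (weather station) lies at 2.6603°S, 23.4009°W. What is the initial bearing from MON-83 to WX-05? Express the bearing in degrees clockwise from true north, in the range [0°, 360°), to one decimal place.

Δλ = 110.1081°
y = sin Δλ · cos φ₂ = 0.938034
x = cos φ₁ sin φ₂ − sin φ₁ cos φ₂ cos Δλ = -0.346236
θ = atan2(y, x) = 110.2595° → 110.2595° (mod 360°)

110.3°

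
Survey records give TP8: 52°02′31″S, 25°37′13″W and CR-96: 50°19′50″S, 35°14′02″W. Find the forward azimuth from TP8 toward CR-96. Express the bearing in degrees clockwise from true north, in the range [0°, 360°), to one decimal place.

282.1°

TP8: φ = -52.04194°, λ = -25.62028°
CR-96: φ = -50.33056°, λ = -35.23389°
Δλ = -9.6136°
y = sin Δλ · cos φ₂ = -0.106608
x = cos φ₁ sin φ₂ − sin φ₁ cos φ₂ cos Δλ = 0.022796
θ = atan2(y, x) = -77.9299° → 282.0701° (mod 360°)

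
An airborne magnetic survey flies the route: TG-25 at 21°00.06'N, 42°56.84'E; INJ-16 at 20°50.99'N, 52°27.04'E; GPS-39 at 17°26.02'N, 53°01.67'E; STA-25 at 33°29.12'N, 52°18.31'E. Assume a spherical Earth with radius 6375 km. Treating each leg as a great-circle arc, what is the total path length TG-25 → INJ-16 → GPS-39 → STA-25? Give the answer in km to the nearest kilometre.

TG-25: φ = +21.00100°, λ = +42.94733°
INJ-16: φ = +20.84983°, λ = +52.45067°
GPS-39: φ = +17.43367°, λ = +53.02783°
STA-25: φ = +33.48533°, λ = +52.30517°
TG-25→INJ-16: c = 0.154925 rad, d = 987.65 km
INJ-16→GPS-39: c = 0.060378 rad, d = 384.91 km
GPS-39→STA-25: c = 0.280383 rad, d = 1787.44 km
Total = 987.65 + 384.91 + 1787.44 = 3160.00 km

3160 km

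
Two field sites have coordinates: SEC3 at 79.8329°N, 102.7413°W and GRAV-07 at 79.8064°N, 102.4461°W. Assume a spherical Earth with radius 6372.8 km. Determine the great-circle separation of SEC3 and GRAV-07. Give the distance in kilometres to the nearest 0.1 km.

6.5 km

Δφ = -0.0265°,  Δλ = 0.2952°
a = sin²(Δφ/2) + cos φ₁ cos φ₂ sin²(Δλ/2) = 0.000000
c = 2·arcsin(√a) = 0.001021 rad = 0.0585°
d = R·c = 6372.8 × 0.001021 = 6.5 km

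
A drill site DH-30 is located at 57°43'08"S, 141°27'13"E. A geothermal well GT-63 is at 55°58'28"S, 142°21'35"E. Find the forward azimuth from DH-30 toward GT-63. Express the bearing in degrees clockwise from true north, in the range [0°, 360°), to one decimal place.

DH-30: φ = -57.71889°, λ = +141.45361°
GT-63: φ = -55.97444°, λ = +142.35972°
Δλ = 0.9061°
y = sin Δλ · cos φ₂ = 0.008849
x = cos φ₁ sin φ₂ − sin φ₁ cos φ₂ cos Δλ = 0.030382
θ = atan2(y, x) = 16.2382° → 16.2382° (mod 360°)

16.2°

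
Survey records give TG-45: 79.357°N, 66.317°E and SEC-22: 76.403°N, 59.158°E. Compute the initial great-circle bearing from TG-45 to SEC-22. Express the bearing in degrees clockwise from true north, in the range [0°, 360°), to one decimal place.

210.5°

Δλ = -7.1590°
y = sin Δλ · cos φ₂ = -0.029298
x = cos φ₁ sin φ₂ − sin φ₁ cos φ₂ cos Δλ = -0.049733
θ = atan2(y, x) = -149.4975° → 210.5025° (mod 360°)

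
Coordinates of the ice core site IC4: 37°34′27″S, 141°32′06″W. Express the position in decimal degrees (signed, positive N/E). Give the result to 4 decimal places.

-37.5742°, -141.5350°

lat: 37.5742° S → -37.5742°
lon: 141.5350° W → -141.5350°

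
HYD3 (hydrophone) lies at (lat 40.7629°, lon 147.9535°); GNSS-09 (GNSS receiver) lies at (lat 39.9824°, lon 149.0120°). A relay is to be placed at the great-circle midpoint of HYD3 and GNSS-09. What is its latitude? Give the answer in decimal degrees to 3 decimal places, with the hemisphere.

40.374°N

Bx = cos φ₂ cos Δλ = 0.766111,  By = cos φ₂ sin Δλ = 0.014155
φₘ = atan2(sin φ₁ + sin φ₂, √((cos φ₁ + Bx)² + By²)) = 40.37386°
λₘ = λ₁ + atan2(By, cos φ₁ + Bx) = 148.48582°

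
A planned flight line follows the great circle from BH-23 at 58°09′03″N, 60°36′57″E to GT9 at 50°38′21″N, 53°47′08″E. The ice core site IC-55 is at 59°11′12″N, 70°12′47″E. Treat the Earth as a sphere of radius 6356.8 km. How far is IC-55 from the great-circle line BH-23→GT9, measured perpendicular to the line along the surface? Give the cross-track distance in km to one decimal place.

388.4 km

BH-23: φ = +58.15083°, λ = +60.61583°
GT9: φ = +50.63917°, λ = +53.78556°
IC-55: φ = +59.18667°, λ = +70.21306°
δ₁₃ = central angle BH-23→IC-55 = 0.088872 rad  (haversine)
θ₁₃ = bearing BH-23→IC-55 = 74.199°,  θ₁₂ = bearing BH-23→GT9 = 210.725°
dₓₜ = R·arcsin(sin δ₁₃ · sin(θ₁₃ − θ₁₂)) = 6356.8·arcsin(0.08876·sin(-136.526°)) = -388.428 km
|dₓₜ| = 388.428 km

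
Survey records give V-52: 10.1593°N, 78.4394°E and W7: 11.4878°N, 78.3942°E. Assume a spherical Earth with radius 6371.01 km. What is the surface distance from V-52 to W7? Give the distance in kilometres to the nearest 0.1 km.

Δφ = 1.3285°,  Δλ = -0.0452°
a = sin²(Δφ/2) + cos φ₁ cos φ₂ sin²(Δλ/2) = 0.000135
c = 2·arcsin(√a) = 0.023200 rad = 1.3292°
d = R·c = 6371.01 × 0.023200 = 147.8 km

147.8 km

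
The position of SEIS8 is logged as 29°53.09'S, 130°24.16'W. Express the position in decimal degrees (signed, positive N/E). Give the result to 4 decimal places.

lat: 29.8848° S → -29.8848°
lon: 130.4027° W → -130.4027°

-29.8848°, -130.4027°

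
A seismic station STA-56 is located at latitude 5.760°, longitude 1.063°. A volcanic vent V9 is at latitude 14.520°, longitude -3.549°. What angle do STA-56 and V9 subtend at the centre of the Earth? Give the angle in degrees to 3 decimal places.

Δφ = 8.7600°,  Δλ = -4.6120°
a = sin²(Δφ/2) + cos φ₁ cos φ₂ sin²(Δλ/2) = 0.007392
c = 2·arcsin(√a) = 0.172165 rad = 9.8643°

9.864°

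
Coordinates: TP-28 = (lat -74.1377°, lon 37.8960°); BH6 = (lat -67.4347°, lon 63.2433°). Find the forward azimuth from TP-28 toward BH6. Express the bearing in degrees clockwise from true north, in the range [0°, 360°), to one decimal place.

63.7°

Δλ = 25.3473°
y = sin Δλ · cos φ₂ = 0.164279
x = cos φ₁ sin φ₂ − sin φ₁ cos φ₂ cos Δλ = 0.081187
θ = atan2(y, x) = 63.7013° → 63.7013° (mod 360°)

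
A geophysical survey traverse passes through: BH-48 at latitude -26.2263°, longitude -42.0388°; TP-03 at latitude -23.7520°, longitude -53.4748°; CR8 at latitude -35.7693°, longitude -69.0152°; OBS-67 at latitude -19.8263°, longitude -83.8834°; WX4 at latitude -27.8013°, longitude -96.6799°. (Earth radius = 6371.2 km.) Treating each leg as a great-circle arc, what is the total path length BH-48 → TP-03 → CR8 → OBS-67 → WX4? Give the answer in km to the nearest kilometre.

7054 km

BH-48→TP-03: c = 0.185919 rad, d = 1184.53 km
TP-03→CR8: c = 0.314553 rad, d = 2004.08 km
CR8→OBS-67: c = 0.359765 rad, d = 2292.13 km
OBS-67→WX4: c = 0.246957 rad, d = 1573.41 km
Total = 1184.53 + 2004.08 + 2292.13 + 1573.41 = 7054.15 km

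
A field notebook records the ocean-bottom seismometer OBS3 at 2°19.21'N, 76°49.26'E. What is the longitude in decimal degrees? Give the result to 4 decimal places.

76° + 49.26′/60 = 76 + 0.82100 = 76.8210°

76.8210°E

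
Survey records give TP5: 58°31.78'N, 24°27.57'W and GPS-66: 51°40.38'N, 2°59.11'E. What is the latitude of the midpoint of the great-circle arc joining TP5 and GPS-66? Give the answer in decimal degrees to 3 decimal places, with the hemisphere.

55.870°N

TP5: φ = +58.52967°, λ = -24.45950°
GPS-66: φ = +51.67300°, λ = +2.98517°
Bx = cos φ₂ cos Δλ = 0.550355,  By = cos φ₂ sin Δλ = 0.285821
φₘ = atan2(sin φ₁ + sin φ₂, √((cos φ₁ + Bx)² + By²)) = 55.87007°
λₘ = λ₁ + atan2(By, cos φ₁ + Bx) = -9.53582°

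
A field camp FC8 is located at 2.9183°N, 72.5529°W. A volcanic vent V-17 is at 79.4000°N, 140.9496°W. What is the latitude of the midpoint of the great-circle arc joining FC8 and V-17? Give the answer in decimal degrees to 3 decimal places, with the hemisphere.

43.748°N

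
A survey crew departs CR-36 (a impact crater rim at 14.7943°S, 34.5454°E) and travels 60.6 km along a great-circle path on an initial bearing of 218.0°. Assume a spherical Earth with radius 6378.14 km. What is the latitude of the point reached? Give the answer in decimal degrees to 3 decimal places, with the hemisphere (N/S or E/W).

δ = d/R = 60.6/6378.14 = 0.009501 rad
φ₂ = arcsin(sin φ₁ cos δ + cos φ₁ sin δ cos θ)
   = arcsin(-0.25535·0.99995 + 0.96685·0.00950·-0.78801) = -15.22301°
λ₂ = λ₁ + atan2(sin θ sin δ cos φ₁, cos δ − sin φ₁ sin φ₂) = 34.19806°

15.223°S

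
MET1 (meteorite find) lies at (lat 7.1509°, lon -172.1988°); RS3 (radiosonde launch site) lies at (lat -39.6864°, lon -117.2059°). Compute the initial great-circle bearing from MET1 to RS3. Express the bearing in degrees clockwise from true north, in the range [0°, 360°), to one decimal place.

Δλ = 54.9929°
y = sin Δλ · cos φ₂ = 0.630325
x = cos φ₁ sin φ₂ − sin φ₁ cos φ₂ cos Δλ = -0.688574
θ = atan2(y, x) = 137.5288° → 137.5288° (mod 360°)

137.5°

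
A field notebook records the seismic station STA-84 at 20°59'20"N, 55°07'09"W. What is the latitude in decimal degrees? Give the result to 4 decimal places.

20.9889°N

20° + 59′/60 + 20″/3600 = 20 + 0.98333 + 0.00556 = 20.9889°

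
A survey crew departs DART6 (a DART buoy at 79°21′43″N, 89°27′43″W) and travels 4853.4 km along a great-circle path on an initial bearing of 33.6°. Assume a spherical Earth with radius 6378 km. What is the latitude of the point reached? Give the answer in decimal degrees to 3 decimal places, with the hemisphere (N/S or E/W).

54.862°N

DART6: φ = +79.36194°, λ = -89.46194°
δ = d/R = 4853.4/6378 = 0.760960 rad
φ₂ = arcsin(sin φ₁ cos δ + cos φ₁ sin δ cos θ)
   = arcsin(0.98281·0.72417 + 0.18460·0.68962·0.83292) = 54.86160°
λ₂ = λ₁ + atan2(sin θ sin δ cos φ₁, cos δ − sin φ₁ sin φ₂) = 49.00418°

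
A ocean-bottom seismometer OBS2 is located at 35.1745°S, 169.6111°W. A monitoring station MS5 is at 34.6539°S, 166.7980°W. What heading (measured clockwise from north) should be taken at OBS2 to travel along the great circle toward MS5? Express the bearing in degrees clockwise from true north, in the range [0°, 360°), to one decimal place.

78.1°

Δλ = 2.8131°
y = sin Δλ · cos φ₂ = 0.040372
x = cos φ₁ sin φ₂ − sin φ₁ cos φ₂ cos Δλ = 0.008515
θ = atan2(y, x) = 78.0900° → 78.0900° (mod 360°)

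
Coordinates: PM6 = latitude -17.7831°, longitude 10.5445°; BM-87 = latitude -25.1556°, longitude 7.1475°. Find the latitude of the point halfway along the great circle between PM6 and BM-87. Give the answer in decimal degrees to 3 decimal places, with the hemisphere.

21.478°S

Bx = cos φ₂ cos Δλ = 0.903566,  By = cos φ₂ sin Δλ = -0.053634
φₘ = atan2(sin φ₁ + sin φ₂, √((cos φ₁ + Bx)² + By²)) = -21.47792°
λₘ = λ₁ + atan2(By, cos φ₁ + Bx) = 8.88905°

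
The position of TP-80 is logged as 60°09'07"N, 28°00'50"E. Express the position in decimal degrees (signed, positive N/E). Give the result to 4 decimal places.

+60.1519°, +28.0139°

lat: 60.1519° N → +60.1519°
lon: 28.0139° E → +28.0139°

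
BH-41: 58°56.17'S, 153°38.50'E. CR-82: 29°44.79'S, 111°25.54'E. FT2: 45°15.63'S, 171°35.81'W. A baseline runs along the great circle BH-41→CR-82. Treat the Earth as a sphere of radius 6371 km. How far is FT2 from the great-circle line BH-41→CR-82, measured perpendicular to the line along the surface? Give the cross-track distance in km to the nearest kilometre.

1914 km

BH-41: φ = -58.93617°, λ = +153.64167°
CR-82: φ = -29.74650°, λ = +111.42567°
FT2: φ = -45.26050°, λ = -171.59683°
δ₁₃ = central angle BH-41→FT2 = 0.435094 rad  (haversine)
θ₁₃ = bearing BH-41→FT2 = 72.204°,  θ₁₂ = bearing BH-41→CR-82 = 296.808°
dₓₜ = R·arcsin(sin δ₁₃ · sin(θ₁₃ − θ₁₂)) = 6371·arcsin(0.42150·sin(-224.604°)) = 1914.335 km
|dₓₜ| = 1914.335 km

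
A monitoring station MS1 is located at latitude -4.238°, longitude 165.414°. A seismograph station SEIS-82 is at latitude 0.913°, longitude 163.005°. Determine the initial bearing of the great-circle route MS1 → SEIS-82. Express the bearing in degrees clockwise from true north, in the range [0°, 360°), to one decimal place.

334.9°

Δλ = -2.4090°
y = sin Δλ · cos φ₂ = -0.042027
x = cos φ₁ sin φ₂ − sin φ₁ cos φ₂ cos Δλ = 0.089716
θ = atan2(y, x) = -25.1007° → 334.8993° (mod 360°)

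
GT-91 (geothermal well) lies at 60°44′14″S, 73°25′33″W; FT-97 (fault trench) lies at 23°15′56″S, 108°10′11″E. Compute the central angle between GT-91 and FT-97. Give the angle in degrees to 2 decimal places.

GT-91: φ = -60.73722°, λ = -73.42583°
FT-97: φ = -23.26556°, λ = +108.16972°
Δφ = 37.4717°,  Δλ = -178.4044°
a = sin²(Δφ/2) + cos φ₁ cos φ₂ sin²(Δλ/2) = 0.552153
c = 2·arcsin(√a) = 1.675293 rad = 95.9872°

95.99°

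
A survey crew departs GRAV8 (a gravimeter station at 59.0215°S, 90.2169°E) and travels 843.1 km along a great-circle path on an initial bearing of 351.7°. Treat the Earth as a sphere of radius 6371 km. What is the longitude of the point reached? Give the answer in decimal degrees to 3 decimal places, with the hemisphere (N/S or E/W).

δ = d/R = 843.1/6371 = 0.132334 rad
φ₂ = arcsin(sin φ₁ cos δ + cos φ₁ sin δ cos θ)
   = arcsin(-0.85736·0.99126 + 0.51472·0.13195·0.98953) = -51.50475°
λ₂ = λ₁ + atan2(sin θ sin δ cos φ₁, cos δ − sin φ₁ sin φ₂) = 88.46332°

88.463°E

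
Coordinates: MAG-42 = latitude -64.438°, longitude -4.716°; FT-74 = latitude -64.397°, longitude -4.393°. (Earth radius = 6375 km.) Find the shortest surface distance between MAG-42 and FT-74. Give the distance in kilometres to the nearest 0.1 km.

Δφ = 0.0410°,  Δλ = 0.3230°
a = sin²(Δφ/2) + cos φ₁ cos φ₂ sin²(Δλ/2) = 0.000002
c = 2·arcsin(√a) = 0.002537 rad = 0.1454°
d = R·c = 6375 × 0.002537 = 16.2 km

16.2 km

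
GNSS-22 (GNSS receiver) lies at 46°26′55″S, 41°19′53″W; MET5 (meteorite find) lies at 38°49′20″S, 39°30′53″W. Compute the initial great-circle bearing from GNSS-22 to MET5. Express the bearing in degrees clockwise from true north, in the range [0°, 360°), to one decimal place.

10.6°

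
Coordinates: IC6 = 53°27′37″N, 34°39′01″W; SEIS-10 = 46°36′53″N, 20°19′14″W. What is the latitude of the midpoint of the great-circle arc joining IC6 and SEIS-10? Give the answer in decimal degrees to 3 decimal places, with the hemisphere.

50.257°N

IC6: φ = +53.46028°, λ = -34.65028°
SEIS-10: φ = +46.61472°, λ = -20.32056°
Bx = cos φ₂ cos Δλ = 0.665530,  By = cos φ₂ sin Δλ = 0.170009
φₘ = atan2(sin φ₁ + sin φ₂, √((cos φ₁ + Bx)² + By²)) = 50.25733°
λₘ = λ₁ + atan2(By, cos φ₁ + Bx) = -26.97137°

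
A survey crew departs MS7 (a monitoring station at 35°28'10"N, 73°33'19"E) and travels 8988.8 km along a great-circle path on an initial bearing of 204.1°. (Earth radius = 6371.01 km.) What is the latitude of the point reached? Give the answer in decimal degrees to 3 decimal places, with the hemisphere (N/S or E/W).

39.908°S

MS7: φ = +35.46944°, λ = +73.55528°
δ = d/R = 8988.8/6371.01 = 1.410891 rad
φ₂ = arcsin(sin φ₁ cos δ + cos φ₁ sin δ cos θ)
   = arcsin(0.58027·0.15922 + 0.81443·0.98724·-0.91283) = -39.90805°
λ₂ = λ₁ + atan2(sin θ sin δ cos φ₁, cos δ − sin φ₁ sin φ₂) = 41.85133°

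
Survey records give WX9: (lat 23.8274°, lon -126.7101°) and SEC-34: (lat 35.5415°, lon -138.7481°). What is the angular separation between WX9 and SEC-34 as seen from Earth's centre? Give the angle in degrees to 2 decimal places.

15.68°

Δφ = 11.7141°,  Δλ = -12.0380°
a = sin²(Δφ/2) + cos φ₁ cos φ₂ sin²(Δλ/2) = 0.018598
c = 2·arcsin(√a) = 0.273600 rad = 15.6761°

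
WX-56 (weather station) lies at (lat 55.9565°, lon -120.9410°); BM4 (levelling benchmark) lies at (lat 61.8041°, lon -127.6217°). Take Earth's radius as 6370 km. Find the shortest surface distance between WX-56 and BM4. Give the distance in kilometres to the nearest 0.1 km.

754.1 km

Δφ = 5.8476°,  Δλ = -6.6807°
a = sin²(Δφ/2) + cos φ₁ cos φ₂ sin²(Δλ/2) = 0.003500
c = 2·arcsin(√a) = 0.118388 rad = 6.7831°
d = R·c = 6370 × 0.118388 = 754.1 km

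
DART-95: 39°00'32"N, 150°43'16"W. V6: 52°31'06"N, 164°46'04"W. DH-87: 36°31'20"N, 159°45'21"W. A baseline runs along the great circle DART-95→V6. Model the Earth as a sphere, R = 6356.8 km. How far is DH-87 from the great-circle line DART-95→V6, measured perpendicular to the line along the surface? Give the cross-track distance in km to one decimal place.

DART-95: φ = +39.00889°, λ = -150.72111°
V6: φ = +52.51833°, λ = -164.76778°
DH-87: φ = +36.52222°, λ = -159.75583°
δ₁₃ = central angle DART-95→DH-87 = 0.131922 rad  (haversine)
θ₁₃ = bearing DART-95→DH-87 = 253.613°,  θ₁₂ = bearing DART-95→V6 = 328.923°
dₓₜ = R·arcsin(sin δ₁₃ · sin(θ₁₃ − θ₁₂)) = 6356.8·arcsin(0.13154·sin(-75.311°)) = -811.039 km
|dₓₜ| = 811.039 km

811.0 km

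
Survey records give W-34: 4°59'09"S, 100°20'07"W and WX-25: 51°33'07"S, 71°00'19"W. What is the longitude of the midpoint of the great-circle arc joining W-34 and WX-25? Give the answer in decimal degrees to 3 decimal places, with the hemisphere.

89.136°W

W-34: φ = -4.98583°, λ = -100.33528°
WX-25: φ = -51.55194°, λ = -71.00528°
Bx = cos φ₂ cos Δλ = 0.542098,  By = cos φ₂ sin Δλ = 0.304584
φₘ = atan2(sin φ₁ + sin φ₂, √((cos φ₁ + Bx)² + By²)) = -29.02310°
λₘ = λ₁ + atan2(By, cos φ₁ + Bx) = -89.13564°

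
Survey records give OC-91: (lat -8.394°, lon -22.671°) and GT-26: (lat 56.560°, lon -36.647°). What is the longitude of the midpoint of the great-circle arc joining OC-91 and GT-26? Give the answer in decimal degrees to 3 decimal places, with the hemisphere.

Bx = cos φ₂ cos Δλ = 0.534750,  By = cos φ₂ sin Δλ = -0.133090
φₘ = atan2(sin φ₁ + sin φ₂, √((cos φ₁ + Bx)² + By²)) = 24.22951°
λₘ = λ₁ + atan2(By, cos φ₁ + Bx) = -27.66183°

27.662°W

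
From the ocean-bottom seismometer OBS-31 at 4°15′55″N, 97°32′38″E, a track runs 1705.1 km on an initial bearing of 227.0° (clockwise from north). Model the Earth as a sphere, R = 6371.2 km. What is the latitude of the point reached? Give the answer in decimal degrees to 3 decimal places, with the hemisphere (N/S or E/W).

6.207°S

OBS-31: φ = +4.26528°, λ = +97.54389°
δ = d/R = 1705.1/6371.2 = 0.267626 rad
φ₂ = arcsin(sin φ₁ cos δ + cos φ₁ sin δ cos θ)
   = arcsin(0.07437·0.96440 + 0.99723·0.26444·-0.68200) = -6.20715°
λ₂ = λ₁ + atan2(sin θ sin δ cos φ₁, cos δ − sin φ₁ sin φ₂) = 86.32593°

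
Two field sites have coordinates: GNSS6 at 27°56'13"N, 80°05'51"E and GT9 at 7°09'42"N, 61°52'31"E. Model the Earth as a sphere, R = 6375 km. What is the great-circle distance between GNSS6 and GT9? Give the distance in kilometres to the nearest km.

3004 km

GNSS6: φ = +27.93694°, λ = +80.09750°
GT9: φ = +7.16167°, λ = +61.87528°
Δφ = -20.7753°,  Δλ = -18.2222°
a = sin²(Δφ/2) + cos φ₁ cos φ₂ sin²(Δλ/2) = 0.054490
c = 2·arcsin(√a) = 0.471210 rad = 26.9984°
d = R·c = 6375 × 0.471210 = 3004.0 km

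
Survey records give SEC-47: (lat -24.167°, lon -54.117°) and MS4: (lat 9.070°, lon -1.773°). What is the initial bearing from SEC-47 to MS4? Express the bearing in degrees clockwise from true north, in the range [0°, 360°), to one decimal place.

Δλ = 52.3440°
y = sin Δλ · cos φ₂ = 0.781794
x = cos φ₁ sin φ₂ − sin φ₁ cos φ₂ cos Δλ = 0.390806
θ = atan2(y, x) = 63.4403° → 63.4403° (mod 360°)

63.4°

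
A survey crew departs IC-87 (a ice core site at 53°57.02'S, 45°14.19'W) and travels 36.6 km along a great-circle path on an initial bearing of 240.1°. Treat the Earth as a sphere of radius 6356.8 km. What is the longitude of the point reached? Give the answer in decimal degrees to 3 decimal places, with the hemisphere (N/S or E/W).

IC-87: φ = -53.95033°, λ = -45.23650°
δ = d/R = 36.6/6356.8 = 0.005758 rad
φ₂ = arcsin(sin φ₁ cos δ + cos φ₁ sin δ cos θ)
   = arcsin(-0.80851·0.99998 + 0.58849·0.00576·-0.49849) = -54.11379°
λ₂ = λ₁ + atan2(sin θ sin δ cos φ₁, cos δ − sin φ₁ sin φ₂) = -45.72437°

45.724°W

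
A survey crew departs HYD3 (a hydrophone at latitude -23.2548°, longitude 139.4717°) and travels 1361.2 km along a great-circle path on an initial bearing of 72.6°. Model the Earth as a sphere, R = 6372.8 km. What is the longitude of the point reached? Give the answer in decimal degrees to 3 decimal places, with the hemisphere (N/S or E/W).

δ = d/R = 1361.2/6372.8 = 0.213595 rad
φ₂ = arcsin(sin φ₁ cos δ + cos φ₁ sin δ cos θ)
   = arcsin(-0.39482·0.97728 + 0.91876·0.21197·0.29904) = -19.12373°
λ₂ = λ₁ + atan2(sin θ sin δ cos φ₁, cos δ − sin φ₁ sin φ₂) = 151.83384°

151.834°E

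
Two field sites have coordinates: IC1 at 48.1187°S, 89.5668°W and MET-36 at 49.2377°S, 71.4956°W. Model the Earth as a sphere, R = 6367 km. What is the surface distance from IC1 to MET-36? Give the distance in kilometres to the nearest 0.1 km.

1328.6 km

Δφ = -1.1190°,  Δλ = 18.0712°
a = sin²(Δφ/2) + cos φ₁ cos φ₂ sin²(Δλ/2) = 0.010846
c = 2·arcsin(√a) = 0.208667 rad = 11.9557°
d = R·c = 6367 × 0.208667 = 1328.6 km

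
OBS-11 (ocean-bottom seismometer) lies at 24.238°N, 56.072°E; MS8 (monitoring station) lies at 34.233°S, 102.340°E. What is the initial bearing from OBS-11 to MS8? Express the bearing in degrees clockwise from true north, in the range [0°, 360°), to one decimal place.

Δλ = 46.2680°
y = sin Δλ · cos φ₂ = 0.597399
x = cos φ₁ sin φ₂ − sin φ₁ cos φ₂ cos Δλ = -0.747596
θ = atan2(y, x) = 141.3719° → 141.3719° (mod 360°)

141.4°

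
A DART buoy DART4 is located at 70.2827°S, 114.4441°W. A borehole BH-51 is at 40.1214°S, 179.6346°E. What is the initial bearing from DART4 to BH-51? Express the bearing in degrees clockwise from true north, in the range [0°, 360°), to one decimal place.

Δλ = -65.9213°
y = sin Δλ · cos φ₂ = -0.698143
x = cos φ₁ sin φ₂ − sin φ₁ cos φ₂ cos Δλ = 0.076280
θ = atan2(y, x) = -83.7645° → 276.2355° (mod 360°)

276.2°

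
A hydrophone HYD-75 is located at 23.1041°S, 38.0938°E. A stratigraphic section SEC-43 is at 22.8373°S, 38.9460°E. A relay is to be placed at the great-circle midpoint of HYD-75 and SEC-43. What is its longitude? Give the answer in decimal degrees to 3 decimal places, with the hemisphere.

38.520°E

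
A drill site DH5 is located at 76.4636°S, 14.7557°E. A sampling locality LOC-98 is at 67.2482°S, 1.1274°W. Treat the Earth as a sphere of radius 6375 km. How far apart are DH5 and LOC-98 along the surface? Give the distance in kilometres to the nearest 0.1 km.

1154.8 km

Δφ = 9.2154°,  Δλ = -15.8831°
a = sin²(Δφ/2) + cos φ₁ cos φ₂ sin²(Δλ/2) = 0.008181
c = 2·arcsin(√a) = 0.181149 rad = 10.3791°
d = R·c = 6375 × 0.181149 = 1154.8 km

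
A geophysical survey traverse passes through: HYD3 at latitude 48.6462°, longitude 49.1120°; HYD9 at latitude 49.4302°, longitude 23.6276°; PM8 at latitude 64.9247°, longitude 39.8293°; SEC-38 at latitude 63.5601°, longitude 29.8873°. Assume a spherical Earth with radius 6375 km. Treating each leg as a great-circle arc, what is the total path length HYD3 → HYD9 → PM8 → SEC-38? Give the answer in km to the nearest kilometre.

HYD3→HYD9: c = 0.290513 rad, d = 1852.02 km
HYD9→PM8: c = 0.308766 rad, d = 1968.38 km
PM8→SEC-38: c = 0.078981 rad, d = 503.50 km
Total = 1852.02 + 1968.38 + 503.50 = 4323.91 km

4324 km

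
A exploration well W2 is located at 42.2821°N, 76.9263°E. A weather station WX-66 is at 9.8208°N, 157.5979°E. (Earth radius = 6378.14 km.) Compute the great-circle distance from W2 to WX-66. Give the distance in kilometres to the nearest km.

8519 km

Δφ = -32.4613°,  Δλ = 80.6716°
a = sin²(Δφ/2) + cos φ₁ cos φ₂ sin²(Δλ/2) = 0.383540
c = 2·arcsin(√a) = 1.335717 rad = 76.5309°
d = R·c = 6378.14 × 1.335717 = 8519.4 km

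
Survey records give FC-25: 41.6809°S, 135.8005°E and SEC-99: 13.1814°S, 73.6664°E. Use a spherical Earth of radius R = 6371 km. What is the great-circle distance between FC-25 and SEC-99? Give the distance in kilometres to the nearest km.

Δφ = 28.4995°,  Δλ = -62.1341°
a = sin²(Δφ/2) + cos φ₁ cos φ₂ sin²(Δλ/2) = 0.254237
c = 2·arcsin(√a) = 1.056954 rad = 60.5590°
d = R·c = 6371 × 1.056954 = 6733.9 km

6734 km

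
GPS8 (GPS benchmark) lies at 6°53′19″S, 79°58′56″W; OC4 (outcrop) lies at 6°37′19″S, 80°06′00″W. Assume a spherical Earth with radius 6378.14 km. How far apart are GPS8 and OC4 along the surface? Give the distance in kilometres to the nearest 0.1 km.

32.4 km

GPS8: φ = -6.88861°, λ = -79.98222°
OC4: φ = -6.62194°, λ = -80.10000°
Δφ = 0.2667°,  Δλ = -0.1178°
a = sin²(Δφ/2) + cos φ₁ cos φ₂ sin²(Δλ/2) = 0.000006
c = 2·arcsin(√a) = 0.005082 rad = 0.2912°
d = R·c = 6378.14 × 0.005082 = 32.4 km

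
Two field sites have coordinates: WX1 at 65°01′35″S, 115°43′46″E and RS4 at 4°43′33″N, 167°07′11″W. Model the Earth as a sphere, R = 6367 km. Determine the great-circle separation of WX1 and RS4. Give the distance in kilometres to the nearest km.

9881 km

WX1: φ = -65.02639°, λ = +115.72944°
RS4: φ = +4.72583°, λ = -167.11972°
Δφ = 69.7522°,  Δλ = 77.1508°
a = sin²(Δφ/2) + cos φ₁ cos φ₂ sin²(Δλ/2) = 0.490556
c = 2·arcsin(√a) = 1.551908 rad = 88.9178°
d = R·c = 6367 × 1.551908 = 9881.0 km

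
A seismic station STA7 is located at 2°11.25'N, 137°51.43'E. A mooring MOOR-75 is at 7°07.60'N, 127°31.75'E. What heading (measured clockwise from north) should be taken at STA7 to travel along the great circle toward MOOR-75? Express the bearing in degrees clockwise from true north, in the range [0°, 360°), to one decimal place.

296.0°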